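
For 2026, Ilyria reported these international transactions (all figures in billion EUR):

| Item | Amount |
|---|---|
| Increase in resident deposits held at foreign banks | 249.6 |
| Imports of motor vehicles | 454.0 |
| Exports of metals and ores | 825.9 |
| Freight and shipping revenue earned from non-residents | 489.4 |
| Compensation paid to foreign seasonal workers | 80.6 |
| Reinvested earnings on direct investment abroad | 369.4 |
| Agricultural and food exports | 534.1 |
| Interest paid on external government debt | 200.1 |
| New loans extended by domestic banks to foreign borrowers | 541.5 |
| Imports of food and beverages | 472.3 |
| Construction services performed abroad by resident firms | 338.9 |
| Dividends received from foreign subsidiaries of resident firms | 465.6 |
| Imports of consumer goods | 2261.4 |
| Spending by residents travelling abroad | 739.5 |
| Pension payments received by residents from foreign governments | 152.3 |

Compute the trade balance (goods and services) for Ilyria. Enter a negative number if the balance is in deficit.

-1738.9

Goods: -472.3 + 534.1 - 454.0 - 2261.4 + 825.9 = -1827.7
Services: 338.9 - 739.5 + 489.4 = 88.8
Trade balance = -1827.7 + 88.8 = -1738.9
(Excluded from the trade balance — financial account: increase in resident deposits held at foreign banks 249.6, new loans extended by domestic banks to foreign borrowers 541.5; primary income: compensation paid to foreign seasonal workers 80.6, reinvested earnings on direct investment abroad 369.4, interest paid on external government debt 200.1, dividends received from foreign subsidiaries of resident firms 465.6; secondary income: pension payments received by residents from foreign governments 152.3.)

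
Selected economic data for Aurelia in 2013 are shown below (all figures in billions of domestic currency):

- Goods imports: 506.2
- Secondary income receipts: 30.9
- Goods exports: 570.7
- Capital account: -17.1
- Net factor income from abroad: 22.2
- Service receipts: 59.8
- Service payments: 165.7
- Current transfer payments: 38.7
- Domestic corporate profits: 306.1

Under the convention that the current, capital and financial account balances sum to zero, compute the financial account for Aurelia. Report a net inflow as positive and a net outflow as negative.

Goods balance = 570.7 - 506.2 = 64.5
Services balance = 59.8 - 165.7 = -105.9
Trade balance (goods + services) = 64.5 + (-105.9) = -41.4
Net primary income = 22.2
Net secondary income = 30.9 - 38.7 = -7.8
Current account = -41.4 + 22.2 + (-7.8) = -27.0
Financial account = -(-27.0 + (-17.1)) = 44.1

44.1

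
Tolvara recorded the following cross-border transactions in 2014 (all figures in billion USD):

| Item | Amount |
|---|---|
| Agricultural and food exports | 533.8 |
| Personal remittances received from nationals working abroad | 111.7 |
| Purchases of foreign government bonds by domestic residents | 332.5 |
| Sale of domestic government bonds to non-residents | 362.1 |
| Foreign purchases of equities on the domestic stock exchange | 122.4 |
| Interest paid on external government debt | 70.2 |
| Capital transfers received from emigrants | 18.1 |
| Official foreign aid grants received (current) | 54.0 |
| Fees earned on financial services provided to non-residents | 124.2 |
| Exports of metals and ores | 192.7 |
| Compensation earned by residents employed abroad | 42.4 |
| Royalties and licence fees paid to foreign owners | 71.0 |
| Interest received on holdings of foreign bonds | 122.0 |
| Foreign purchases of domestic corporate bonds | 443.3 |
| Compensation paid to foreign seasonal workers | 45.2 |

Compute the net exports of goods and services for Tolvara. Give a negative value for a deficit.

Goods: 192.7 + 533.8 = 726.5
Services: -71.0 + 124.2 = 53.2
Trade balance = 726.5 + 53.2 = 779.7
(Excluded from the trade balance — secondary income: personal remittances received from nationals working abroad 111.7, official foreign aid grants received (current) 54.0; financial account: purchases of foreign government bonds by domestic residents 332.5, sale of domestic government bonds to non-residents 362.1, foreign purchases of equities on the domestic stock exchange 122.4, foreign purchases of domestic corporate bonds 443.3; primary income: interest paid on external government debt 70.2, compensation earned by residents employed abroad 42.4, interest received on holdings of foreign bonds 122.0, compensation paid to foreign seasonal workers 45.2; capital account: capital transfers received from emigrants 18.1.)

779.7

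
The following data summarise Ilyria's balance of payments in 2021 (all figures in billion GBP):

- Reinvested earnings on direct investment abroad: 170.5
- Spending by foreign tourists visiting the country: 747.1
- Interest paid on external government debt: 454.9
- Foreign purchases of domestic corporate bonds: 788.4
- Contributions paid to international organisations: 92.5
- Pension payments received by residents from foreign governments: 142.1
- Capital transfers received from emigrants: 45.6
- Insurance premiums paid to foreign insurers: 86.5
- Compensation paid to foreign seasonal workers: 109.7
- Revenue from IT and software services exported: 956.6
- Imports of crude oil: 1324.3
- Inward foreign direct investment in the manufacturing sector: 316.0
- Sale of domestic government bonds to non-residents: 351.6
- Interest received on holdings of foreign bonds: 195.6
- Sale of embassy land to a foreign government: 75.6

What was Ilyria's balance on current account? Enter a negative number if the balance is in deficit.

Goods: -1324.3
Services: -86.5 + 956.6 + 747.1 = 1617.2
Primary income: -454.9 + 170.5 - 109.7 + 195.6 = -198.5
Secondary income: -92.5 + 142.1 = 49.6
Current account = (-1324.3) + 1617.2 + (-198.5) + 49.6 = 144.0
(Excluded from the current account — financial account: foreign purchases of domestic corporate bonds 788.4, inward foreign direct investment in the manufacturing sector 316.0, sale of domestic government bonds to non-residents 351.6; capital account: capital transfers received from emigrants 45.6, sale of embassy land to a foreign government 75.6.)

144.0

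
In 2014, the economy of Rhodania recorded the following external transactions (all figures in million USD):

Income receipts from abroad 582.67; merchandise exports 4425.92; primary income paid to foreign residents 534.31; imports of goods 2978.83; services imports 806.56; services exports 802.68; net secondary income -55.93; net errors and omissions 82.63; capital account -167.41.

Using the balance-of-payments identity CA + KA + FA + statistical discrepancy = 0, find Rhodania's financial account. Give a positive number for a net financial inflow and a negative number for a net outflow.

Goods balance = 4425.92 - 2978.83 = 1447.09
Services balance = 802.68 - 806.56 = -3.88
Trade balance (goods + services) = 1447.09 + (-3.88) = 1443.21
Net primary income = 582.67 - 534.31 = 48.36
Net secondary income = -55.93
Current account = 1443.21 + 48.36 + (-55.93) = 1435.64
Financial account = -(1435.64 + (-167.41) + 82.63) = -1350.86

-1350.86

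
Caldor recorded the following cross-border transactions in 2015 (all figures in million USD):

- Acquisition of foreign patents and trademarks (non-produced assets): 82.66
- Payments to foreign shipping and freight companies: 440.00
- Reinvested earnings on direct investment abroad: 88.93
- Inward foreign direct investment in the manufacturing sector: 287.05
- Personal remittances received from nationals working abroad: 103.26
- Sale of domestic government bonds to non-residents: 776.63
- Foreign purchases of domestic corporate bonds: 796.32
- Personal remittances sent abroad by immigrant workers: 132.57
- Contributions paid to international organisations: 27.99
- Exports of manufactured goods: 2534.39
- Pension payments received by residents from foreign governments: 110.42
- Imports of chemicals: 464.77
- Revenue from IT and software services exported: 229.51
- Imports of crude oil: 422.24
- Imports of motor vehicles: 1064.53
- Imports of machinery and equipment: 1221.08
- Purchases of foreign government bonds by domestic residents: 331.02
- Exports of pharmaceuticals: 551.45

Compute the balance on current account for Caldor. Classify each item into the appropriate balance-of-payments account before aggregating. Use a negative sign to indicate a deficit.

Goods: -464.77 - 1064.53 - 422.24 - 1221.08 + 2534.39 + 551.45 = -86.78
Services: -440.00 + 229.51 = -210.49
Primary income: 88.93
Secondary income: 103.26 - 27.99 - 132.57 + 110.42 = 53.12
Current account = (-86.78) + (-210.49) + 88.93 + 53.12 = -155.22
(Excluded from the current account — capital account: acquisition of foreign patents and trademarks (non-produced assets) 82.66; financial account: inward foreign direct investment in the manufacturing sector 287.05, sale of domestic government bonds to non-residents 776.63, foreign purchases of domestic corporate bonds 796.32, purchases of foreign government bonds by domestic residents 331.02.)

-155.22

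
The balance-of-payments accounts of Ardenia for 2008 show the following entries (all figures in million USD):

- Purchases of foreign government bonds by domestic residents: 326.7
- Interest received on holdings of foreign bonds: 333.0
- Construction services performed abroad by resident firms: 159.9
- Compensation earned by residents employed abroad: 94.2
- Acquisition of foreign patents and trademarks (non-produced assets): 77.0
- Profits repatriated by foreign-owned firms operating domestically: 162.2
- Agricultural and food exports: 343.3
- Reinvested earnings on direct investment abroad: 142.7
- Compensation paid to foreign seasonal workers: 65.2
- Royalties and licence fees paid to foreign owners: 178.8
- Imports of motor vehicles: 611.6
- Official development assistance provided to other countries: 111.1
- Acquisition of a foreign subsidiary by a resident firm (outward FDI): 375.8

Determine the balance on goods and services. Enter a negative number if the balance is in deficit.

Goods: -611.6 + 343.3 = -268.3
Services: 159.9 - 178.8 = -18.9
Trade balance = -268.3 + (-18.9) = -287.2
(Excluded from the trade balance — financial account: purchases of foreign government bonds by domestic residents 326.7, acquisition of a foreign subsidiary by a resident firm (outward FDI) 375.8; primary income: interest received on holdings of foreign bonds 333.0, compensation earned by residents employed abroad 94.2, profits repatriated by foreign-owned firms operating domestically 162.2, reinvested earnings on direct investment abroad 142.7, compensation paid to foreign seasonal workers 65.2; capital account: acquisition of foreign patents and trademarks (non-produced assets) 77.0; secondary income: official development assistance provided to other countries 111.1.)

-287.2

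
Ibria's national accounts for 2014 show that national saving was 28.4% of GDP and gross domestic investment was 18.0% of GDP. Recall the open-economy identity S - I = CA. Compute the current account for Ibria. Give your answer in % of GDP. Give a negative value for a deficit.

10.4

S - I = CA (net lending to the rest of the world).
CA = S - I = 28.4 - 18.0 = 10.4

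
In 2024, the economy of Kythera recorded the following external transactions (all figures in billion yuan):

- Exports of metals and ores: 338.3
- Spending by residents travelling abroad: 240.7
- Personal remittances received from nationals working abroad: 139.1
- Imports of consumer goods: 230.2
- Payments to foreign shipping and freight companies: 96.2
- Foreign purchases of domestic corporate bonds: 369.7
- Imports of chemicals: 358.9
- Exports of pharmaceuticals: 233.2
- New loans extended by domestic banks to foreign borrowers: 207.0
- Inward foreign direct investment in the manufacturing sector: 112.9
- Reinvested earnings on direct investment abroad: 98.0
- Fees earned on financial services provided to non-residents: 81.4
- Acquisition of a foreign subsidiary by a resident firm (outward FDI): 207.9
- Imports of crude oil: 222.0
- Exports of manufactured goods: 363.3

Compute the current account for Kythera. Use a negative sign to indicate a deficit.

105.3

Goods: -230.2 + 363.3 + 338.3 + 233.2 - 222.0 - 358.9 = 123.7
Services: -240.7 - 96.2 + 81.4 = -255.5
Primary income: 98.0
Secondary income: 139.1
Current account = 123.7 + (-255.5) + 98.0 + 139.1 = 105.3
(Excluded from the current account — financial account: foreign purchases of domestic corporate bonds 369.7, new loans extended by domestic banks to foreign borrowers 207.0, inward foreign direct investment in the manufacturing sector 112.9, acquisition of a foreign subsidiary by a resident firm (outward FDI) 207.9.)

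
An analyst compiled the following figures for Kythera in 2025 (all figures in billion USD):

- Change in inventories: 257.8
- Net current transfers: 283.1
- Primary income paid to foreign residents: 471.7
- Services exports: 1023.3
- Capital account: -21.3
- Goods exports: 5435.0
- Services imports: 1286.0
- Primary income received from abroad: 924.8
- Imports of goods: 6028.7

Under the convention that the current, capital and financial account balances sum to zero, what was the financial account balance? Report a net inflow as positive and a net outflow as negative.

141.5

Goods balance = 5435.0 - 6028.7 = -593.7
Services balance = 1023.3 - 1286.0 = -262.7
Trade balance (goods + services) = -593.7 + (-262.7) = -856.4
Net primary income = 924.8 - 471.7 = 453.1
Net secondary income = 283.1
Current account = -856.4 + 453.1 + 283.1 = -120.2
Financial account = -(-120.2 + (-21.3)) = 141.5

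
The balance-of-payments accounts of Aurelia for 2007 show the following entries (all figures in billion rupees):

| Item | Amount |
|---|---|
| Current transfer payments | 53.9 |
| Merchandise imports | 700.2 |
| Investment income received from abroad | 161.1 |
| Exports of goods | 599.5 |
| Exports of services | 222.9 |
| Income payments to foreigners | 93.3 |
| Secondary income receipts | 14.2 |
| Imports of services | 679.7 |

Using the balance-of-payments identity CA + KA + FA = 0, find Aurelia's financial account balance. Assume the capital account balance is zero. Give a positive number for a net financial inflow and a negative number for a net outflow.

529.4

Goods balance = 599.5 - 700.2 = -100.7
Services balance = 222.9 - 679.7 = -456.8
Trade balance (goods + services) = -100.7 + (-456.8) = -557.5
Net primary income = 161.1 - 93.3 = 67.8
Net secondary income = 14.2 - 53.9 = -39.7
Current account = -557.5 + 67.8 + (-39.7) = -529.4
Financial account = -(-529.4) = 529.4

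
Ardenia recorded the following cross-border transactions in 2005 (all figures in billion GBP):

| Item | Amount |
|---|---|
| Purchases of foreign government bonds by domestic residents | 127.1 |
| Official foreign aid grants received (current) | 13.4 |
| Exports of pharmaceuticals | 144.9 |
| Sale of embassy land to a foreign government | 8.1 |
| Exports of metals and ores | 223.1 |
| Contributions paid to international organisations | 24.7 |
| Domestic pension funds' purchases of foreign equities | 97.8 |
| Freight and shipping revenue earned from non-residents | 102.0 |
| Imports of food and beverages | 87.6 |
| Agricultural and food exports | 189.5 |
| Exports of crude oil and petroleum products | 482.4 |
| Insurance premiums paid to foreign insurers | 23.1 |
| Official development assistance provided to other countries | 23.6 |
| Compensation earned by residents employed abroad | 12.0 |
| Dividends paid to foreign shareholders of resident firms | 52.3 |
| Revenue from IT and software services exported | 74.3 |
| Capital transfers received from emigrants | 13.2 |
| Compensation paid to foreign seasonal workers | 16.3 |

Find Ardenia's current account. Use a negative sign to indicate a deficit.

Goods: -87.6 + 144.9 + 189.5 + 482.4 + 223.1 = 952.3
Services: -23.1 + 74.3 + 102.0 = 153.2
Primary income: 12.0 - 16.3 - 52.3 = -56.6
Secondary income: -23.6 - 24.7 + 13.4 = -34.9
Current account = 952.3 + 153.2 + (-56.6) + (-34.9) = 1014.0
(Excluded from the current account — financial account: purchases of foreign government bonds by domestic residents 127.1, domestic pension funds' purchases of foreign equities 97.8; capital account: sale of embassy land to a foreign government 8.1, capital transfers received from emigrants 13.2.)

1014.0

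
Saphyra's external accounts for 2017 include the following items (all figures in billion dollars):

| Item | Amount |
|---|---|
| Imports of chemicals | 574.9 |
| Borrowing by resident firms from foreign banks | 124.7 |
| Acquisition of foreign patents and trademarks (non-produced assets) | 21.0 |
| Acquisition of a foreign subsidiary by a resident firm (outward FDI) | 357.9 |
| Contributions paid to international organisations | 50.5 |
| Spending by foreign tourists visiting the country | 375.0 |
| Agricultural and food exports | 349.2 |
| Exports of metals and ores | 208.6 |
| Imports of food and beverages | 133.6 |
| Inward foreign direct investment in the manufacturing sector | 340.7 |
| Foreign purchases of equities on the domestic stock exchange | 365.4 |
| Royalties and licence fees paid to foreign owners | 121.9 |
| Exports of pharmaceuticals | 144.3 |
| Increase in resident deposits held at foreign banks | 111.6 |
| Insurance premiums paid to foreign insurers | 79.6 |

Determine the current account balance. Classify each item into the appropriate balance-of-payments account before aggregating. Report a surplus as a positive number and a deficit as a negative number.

116.6

Goods: -133.6 + 208.6 - 574.9 + 349.2 + 144.3 = -6.4
Services: -121.9 - 79.6 + 375.0 = 173.5
Secondary income: -50.5
Current account = (-6.4) + 173.5 + (-50.5) = 116.6
(Excluded from the current account — financial account: borrowing by resident firms from foreign banks 124.7, acquisition of a foreign subsidiary by a resident firm (outward FDI) 357.9, inward foreign direct investment in the manufacturing sector 340.7, foreign purchases of equities on the domestic stock exchange 365.4, increase in resident deposits held at foreign banks 111.6; capital account: acquisition of foreign patents and trademarks (non-produced assets) 21.0.)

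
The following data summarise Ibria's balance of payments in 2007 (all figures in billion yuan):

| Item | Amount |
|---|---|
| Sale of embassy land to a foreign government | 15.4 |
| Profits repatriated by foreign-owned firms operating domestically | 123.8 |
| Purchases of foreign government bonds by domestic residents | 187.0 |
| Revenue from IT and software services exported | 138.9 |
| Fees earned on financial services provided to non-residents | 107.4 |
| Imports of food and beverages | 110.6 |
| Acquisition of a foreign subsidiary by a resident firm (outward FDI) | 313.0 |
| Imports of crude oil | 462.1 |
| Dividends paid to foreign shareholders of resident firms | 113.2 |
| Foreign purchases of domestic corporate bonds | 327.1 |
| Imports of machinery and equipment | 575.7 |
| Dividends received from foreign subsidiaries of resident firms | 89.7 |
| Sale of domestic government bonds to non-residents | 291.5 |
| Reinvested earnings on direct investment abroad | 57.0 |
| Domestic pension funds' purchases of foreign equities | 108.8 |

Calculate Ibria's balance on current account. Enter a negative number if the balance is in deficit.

-992.4

Goods: -575.7 - 462.1 - 110.6 = -1148.4
Services: 107.4 + 138.9 = 246.3
Primary income: 89.7 - 113.2 + 57.0 - 123.8 = -90.3
Current account = (-1148.4) + 246.3 + (-90.3) = -992.4
(Excluded from the current account — capital account: sale of embassy land to a foreign government 15.4; financial account: purchases of foreign government bonds by domestic residents 187.0, acquisition of a foreign subsidiary by a resident firm (outward FDI) 313.0, foreign purchases of domestic corporate bonds 327.1, sale of domestic government bonds to non-residents 291.5, domestic pension funds' purchases of foreign equities 108.8.)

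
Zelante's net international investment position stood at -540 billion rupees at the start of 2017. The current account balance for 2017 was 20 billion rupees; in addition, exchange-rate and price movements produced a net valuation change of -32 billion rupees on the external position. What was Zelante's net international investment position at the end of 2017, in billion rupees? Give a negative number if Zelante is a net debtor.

Change in NIIP = current account + net valuation change = 20 + (-32) = -12
End-of-year NIIP = -540 + (-12) = -552

-552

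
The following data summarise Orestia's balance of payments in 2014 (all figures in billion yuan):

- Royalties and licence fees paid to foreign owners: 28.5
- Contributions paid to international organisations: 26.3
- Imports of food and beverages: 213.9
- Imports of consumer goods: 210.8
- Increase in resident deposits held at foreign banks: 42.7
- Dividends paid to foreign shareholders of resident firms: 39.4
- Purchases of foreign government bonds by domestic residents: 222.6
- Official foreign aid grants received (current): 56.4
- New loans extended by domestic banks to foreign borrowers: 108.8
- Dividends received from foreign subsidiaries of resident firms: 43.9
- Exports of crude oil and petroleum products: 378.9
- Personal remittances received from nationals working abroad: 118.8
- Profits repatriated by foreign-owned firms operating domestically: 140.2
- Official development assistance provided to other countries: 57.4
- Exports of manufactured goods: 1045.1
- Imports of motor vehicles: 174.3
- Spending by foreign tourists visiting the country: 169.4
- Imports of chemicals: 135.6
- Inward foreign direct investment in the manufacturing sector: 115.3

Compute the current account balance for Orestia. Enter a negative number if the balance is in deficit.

Goods: -210.8 + 1045.1 + 378.9 - 174.3 - 135.6 - 213.9 = 689.4
Services: 169.4 - 28.5 = 140.9
Primary income: -140.2 + 43.9 - 39.4 = -135.7
Secondary income: -57.4 - 26.3 + 56.4 + 118.8 = 91.5
Current account = 689.4 + 140.9 + (-135.7) + 91.5 = 786.1
(Excluded from the current account — financial account: increase in resident deposits held at foreign banks 42.7, purchases of foreign government bonds by domestic residents 222.6, new loans extended by domestic banks to foreign borrowers 108.8, inward foreign direct investment in the manufacturing sector 115.3.)

786.1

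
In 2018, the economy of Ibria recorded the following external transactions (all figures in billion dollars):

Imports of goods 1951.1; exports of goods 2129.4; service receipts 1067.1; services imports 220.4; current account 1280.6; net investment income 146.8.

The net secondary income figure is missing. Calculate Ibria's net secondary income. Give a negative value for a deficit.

Current account = goods balance + services balance + net primary income + net secondary income
Sum of the known components = 1171.8
Net secondary income = CA - (known components) = 1280.6 - 1171.8 = 108.8

108.8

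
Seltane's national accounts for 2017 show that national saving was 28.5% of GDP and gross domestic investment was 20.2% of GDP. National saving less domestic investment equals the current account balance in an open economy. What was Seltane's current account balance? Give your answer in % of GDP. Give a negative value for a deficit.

8.3

S - I = CA (net lending to the rest of the world).
CA = S - I = 28.5 - 20.2 = 8.3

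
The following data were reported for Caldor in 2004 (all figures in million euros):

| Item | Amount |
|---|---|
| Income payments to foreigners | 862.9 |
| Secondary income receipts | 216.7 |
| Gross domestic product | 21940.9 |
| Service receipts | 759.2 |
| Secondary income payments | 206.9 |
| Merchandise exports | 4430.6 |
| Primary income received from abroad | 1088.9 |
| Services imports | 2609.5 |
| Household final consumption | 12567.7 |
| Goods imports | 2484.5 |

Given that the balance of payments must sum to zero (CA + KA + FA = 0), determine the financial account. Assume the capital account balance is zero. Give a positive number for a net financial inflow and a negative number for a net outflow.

-331.6

Goods balance = 4430.6 - 2484.5 = 1946.1
Services balance = 759.2 - 2609.5 = -1850.3
Trade balance (goods + services) = 1946.1 + (-1850.3) = 95.8
Net primary income = 1088.9 - 862.9 = 226.0
Net secondary income = 216.7 - 206.9 = 9.8
Current account = 95.8 + 226.0 + 9.8 = 331.6
Financial account = -(331.6) = -331.6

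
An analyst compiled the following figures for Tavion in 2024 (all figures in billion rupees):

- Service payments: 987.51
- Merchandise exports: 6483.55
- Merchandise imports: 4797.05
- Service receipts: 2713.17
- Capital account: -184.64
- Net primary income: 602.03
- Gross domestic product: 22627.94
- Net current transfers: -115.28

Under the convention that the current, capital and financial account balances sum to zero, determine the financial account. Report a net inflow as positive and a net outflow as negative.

-3714.27

Goods balance = 6483.55 - 4797.05 = 1686.50
Services balance = 2713.17 - 987.51 = 1725.66
Trade balance (goods + services) = 1686.50 + 1725.66 = 3412.16
Net primary income = 602.03
Net secondary income = -115.28
Current account = 3412.16 + 602.03 + (-115.28) = 3898.91
Financial account = -(3898.91 + (-184.64)) = -3714.27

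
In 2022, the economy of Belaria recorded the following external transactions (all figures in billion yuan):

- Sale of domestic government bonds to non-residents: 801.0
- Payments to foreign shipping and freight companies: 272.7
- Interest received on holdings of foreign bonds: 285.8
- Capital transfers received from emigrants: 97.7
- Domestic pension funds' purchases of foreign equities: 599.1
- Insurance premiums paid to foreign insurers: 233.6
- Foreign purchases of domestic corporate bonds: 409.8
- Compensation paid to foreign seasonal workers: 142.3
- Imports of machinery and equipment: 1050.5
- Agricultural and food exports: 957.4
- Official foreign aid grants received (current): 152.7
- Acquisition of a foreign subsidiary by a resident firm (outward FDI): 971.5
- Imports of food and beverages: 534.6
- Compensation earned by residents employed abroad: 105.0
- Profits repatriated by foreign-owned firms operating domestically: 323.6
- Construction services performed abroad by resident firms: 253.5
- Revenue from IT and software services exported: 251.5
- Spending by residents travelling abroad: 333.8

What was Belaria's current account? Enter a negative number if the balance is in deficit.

Goods: -1050.5 + 957.4 - 534.6 = -627.7
Services: -333.8 + 251.5 + 253.5 - 233.6 - 272.7 = -335.1
Primary income: -142.3 - 323.6 + 285.8 + 105.0 = -75.1
Secondary income: 152.7
Current account = (-627.7) + (-335.1) + (-75.1) + 152.7 = -885.2
(Excluded from the current account — financial account: sale of domestic government bonds to non-residents 801.0, domestic pension funds' purchases of foreign equities 599.1, foreign purchases of domestic corporate bonds 409.8, acquisition of a foreign subsidiary by a resident firm (outward FDI) 971.5; capital account: capital transfers received from emigrants 97.7.)

-885.2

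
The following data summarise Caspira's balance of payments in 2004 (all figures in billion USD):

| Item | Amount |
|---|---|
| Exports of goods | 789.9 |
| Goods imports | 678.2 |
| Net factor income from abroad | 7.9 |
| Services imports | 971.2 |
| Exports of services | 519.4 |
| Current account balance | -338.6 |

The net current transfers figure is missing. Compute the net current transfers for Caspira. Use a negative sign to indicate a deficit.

-6.4

Current account = goods balance + services balance + net primary income + net secondary income
Sum of the known components = -332.2
Net current transfers = CA - (known components) = -338.6 - (-332.2) = -6.4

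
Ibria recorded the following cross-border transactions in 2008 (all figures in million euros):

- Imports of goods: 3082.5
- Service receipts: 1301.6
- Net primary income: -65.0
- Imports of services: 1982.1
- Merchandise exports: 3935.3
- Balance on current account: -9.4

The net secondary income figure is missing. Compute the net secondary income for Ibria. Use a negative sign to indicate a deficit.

-116.7

Current account = goods balance + services balance + net primary income + net secondary income
Sum of the known components = 107.3
Net secondary income = CA - (known components) = -9.4 - 107.3 = -116.7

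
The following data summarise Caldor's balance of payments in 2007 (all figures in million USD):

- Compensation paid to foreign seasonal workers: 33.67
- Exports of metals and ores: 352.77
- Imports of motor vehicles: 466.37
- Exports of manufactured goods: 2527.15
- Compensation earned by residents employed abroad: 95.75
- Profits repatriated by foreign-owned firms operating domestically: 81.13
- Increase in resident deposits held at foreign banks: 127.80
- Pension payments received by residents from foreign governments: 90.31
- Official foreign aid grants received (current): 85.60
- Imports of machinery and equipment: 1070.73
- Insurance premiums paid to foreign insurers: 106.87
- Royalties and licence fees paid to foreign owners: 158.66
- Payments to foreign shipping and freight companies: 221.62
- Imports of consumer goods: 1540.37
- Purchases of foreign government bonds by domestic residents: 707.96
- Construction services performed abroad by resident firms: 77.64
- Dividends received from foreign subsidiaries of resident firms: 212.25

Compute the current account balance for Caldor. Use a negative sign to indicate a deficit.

Goods: 352.77 - 1070.73 - 466.37 + 2527.15 - 1540.37 = -197.55
Services: 77.64 - 221.62 - 106.87 - 158.66 = -409.51
Primary income: -33.67 + 212.25 + 95.75 - 81.13 = 193.20
Secondary income: 90.31 + 85.60 = 175.91
Current account = (-197.55) + (-409.51) + 193.20 + 175.91 = -237.95
(Excluded from the current account — financial account: increase in resident deposits held at foreign banks 127.80, purchases of foreign government bonds by domestic residents 707.96.)

-237.95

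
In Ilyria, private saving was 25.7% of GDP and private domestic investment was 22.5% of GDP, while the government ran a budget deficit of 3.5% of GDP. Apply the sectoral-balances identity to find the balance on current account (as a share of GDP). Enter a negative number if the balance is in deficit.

-0.3

By the sectoral-balances identity, CA = (S_private - I) + (T - G).
Private balance = 25.7 - 22.5 = 3.2
Government balance (T - G) = -3.5
CA = 3.2 + (-3.5) = -0.3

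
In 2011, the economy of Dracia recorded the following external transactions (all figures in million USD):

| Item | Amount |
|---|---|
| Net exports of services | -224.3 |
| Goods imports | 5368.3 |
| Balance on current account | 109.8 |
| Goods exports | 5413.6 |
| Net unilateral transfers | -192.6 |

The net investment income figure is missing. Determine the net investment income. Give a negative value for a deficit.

Current account = goods balance + services balance + net primary income + net secondary income
Sum of the known components = -371.6
Net investment income = CA - (known components) = 109.8 - (-371.6) = 481.4

481.4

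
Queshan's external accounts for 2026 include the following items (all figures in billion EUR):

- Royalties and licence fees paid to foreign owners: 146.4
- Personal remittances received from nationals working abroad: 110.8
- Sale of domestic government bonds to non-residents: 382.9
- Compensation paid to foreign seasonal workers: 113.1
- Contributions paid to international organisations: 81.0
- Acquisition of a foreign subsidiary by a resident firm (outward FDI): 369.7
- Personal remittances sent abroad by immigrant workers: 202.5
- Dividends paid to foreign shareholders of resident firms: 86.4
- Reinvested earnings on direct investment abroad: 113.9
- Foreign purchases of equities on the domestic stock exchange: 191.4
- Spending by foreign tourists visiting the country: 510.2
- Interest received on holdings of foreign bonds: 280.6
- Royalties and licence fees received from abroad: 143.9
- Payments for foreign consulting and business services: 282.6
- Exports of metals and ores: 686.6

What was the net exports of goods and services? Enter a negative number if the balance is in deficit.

911.7

Goods: 686.6
Services: 510.2 - 282.6 - 146.4 + 143.9 = 225.1
Trade balance = 686.6 + 225.1 = 911.7
(Excluded from the trade balance — secondary income: personal remittances received from nationals working abroad 110.8, contributions paid to international organisations 81.0, personal remittances sent abroad by immigrant workers 202.5; financial account: sale of domestic government bonds to non-residents 382.9, acquisition of a foreign subsidiary by a resident firm (outward FDI) 369.7, foreign purchases of equities on the domestic stock exchange 191.4; primary income: compensation paid to foreign seasonal workers 113.1, dividends paid to foreign shareholders of resident firms 86.4, reinvested earnings on direct investment abroad 113.9, interest received on holdings of foreign bonds 280.6.)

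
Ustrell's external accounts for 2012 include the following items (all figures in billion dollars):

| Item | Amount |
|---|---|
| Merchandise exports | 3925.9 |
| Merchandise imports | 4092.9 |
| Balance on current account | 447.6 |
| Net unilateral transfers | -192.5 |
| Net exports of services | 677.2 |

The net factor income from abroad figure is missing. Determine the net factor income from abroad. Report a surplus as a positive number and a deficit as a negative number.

Current account = goods balance + services balance + net primary income + net secondary income
Sum of the known components = 317.7
Net factor income from abroad = CA - (known components) = 447.6 - 317.7 = 129.9

129.9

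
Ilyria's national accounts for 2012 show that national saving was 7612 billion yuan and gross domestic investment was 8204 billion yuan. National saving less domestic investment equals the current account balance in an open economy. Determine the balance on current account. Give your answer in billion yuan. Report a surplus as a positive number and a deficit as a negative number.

-592

CA = S - I = 7612 - 8204 = -592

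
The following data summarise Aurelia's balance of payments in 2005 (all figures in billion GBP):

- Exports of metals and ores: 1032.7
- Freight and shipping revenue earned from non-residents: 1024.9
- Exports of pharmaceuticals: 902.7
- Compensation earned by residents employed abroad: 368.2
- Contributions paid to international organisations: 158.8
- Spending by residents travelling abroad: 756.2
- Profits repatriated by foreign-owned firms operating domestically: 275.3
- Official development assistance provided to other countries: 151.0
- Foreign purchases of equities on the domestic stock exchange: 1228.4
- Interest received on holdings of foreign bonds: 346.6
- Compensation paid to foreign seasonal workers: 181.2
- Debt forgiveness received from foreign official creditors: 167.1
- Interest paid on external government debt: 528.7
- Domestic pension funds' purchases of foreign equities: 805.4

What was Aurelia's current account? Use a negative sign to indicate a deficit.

Goods: 902.7 + 1032.7 = 1935.4
Services: -756.2 + 1024.9 = 268.7
Primary income: -275.3 + 346.6 - 528.7 - 181.2 + 368.2 = -270.4
Secondary income: -158.8 - 151.0 = -309.8
Current account = 1935.4 + 268.7 + (-270.4) + (-309.8) = 1623.9
(Excluded from the current account — financial account: foreign purchases of equities on the domestic stock exchange 1228.4, domestic pension funds' purchases of foreign equities 805.4; capital account: debt forgiveness received from foreign official creditors 167.1.)

1623.9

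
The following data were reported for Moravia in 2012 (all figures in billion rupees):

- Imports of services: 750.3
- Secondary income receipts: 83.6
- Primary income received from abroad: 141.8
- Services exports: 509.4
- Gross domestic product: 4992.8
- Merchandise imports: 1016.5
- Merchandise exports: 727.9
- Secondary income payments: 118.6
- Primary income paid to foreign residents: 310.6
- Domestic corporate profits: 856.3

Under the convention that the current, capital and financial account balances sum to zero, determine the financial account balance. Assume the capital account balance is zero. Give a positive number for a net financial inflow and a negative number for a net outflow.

Goods balance = 727.9 - 1016.5 = -288.6
Services balance = 509.4 - 750.3 = -240.9
Trade balance (goods + services) = -288.6 + (-240.9) = -529.5
Net primary income = 141.8 - 310.6 = -168.8
Net secondary income = 83.6 - 118.6 = -35.0
Current account = -529.5 + (-168.8) + (-35.0) = -733.3
Financial account = -(-733.3) = 733.3

733.3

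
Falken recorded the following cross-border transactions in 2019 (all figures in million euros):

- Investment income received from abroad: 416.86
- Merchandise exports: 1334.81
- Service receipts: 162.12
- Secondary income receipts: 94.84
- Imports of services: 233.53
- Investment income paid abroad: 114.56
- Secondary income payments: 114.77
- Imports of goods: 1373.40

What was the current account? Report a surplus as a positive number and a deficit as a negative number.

172.37

Goods balance = 1334.81 - 1373.40 = -38.59
Services balance = 162.12 - 233.53 = -71.41
Trade balance (goods + services) = -38.59 + (-71.41) = -110.00
Net primary income = 416.86 - 114.56 = 302.30
Net secondary income = 94.84 - 114.77 = -19.93
Current account = -110.00 + 302.30 + (-19.93) = 172.37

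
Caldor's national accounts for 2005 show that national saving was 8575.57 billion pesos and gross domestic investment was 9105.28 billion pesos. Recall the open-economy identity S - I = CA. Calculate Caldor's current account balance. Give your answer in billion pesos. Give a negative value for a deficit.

-529.71

CA = S - I = 8575.57 - 9105.28 = -529.71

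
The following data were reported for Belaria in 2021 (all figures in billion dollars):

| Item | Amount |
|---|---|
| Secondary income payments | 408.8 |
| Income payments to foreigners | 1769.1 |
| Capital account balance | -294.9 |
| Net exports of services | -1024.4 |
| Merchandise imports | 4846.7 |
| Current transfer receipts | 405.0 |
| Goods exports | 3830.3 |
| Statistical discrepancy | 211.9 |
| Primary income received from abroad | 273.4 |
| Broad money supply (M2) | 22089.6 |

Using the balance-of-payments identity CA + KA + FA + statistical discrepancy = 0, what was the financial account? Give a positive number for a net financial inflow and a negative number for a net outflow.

3623.3

Goods balance = 3830.3 - 4846.7 = -1016.4
Services balance = -1024.4
Trade balance (goods + services) = -1016.4 + (-1024.4) = -2040.8
Net primary income = 273.4 - 1769.1 = -1495.7
Net secondary income = 405.0 - 408.8 = -3.8
Current account = -2040.8 + (-1495.7) + (-3.8) = -3540.3
Financial account = -(-3540.3 + (-294.9) + 211.9) = 3623.3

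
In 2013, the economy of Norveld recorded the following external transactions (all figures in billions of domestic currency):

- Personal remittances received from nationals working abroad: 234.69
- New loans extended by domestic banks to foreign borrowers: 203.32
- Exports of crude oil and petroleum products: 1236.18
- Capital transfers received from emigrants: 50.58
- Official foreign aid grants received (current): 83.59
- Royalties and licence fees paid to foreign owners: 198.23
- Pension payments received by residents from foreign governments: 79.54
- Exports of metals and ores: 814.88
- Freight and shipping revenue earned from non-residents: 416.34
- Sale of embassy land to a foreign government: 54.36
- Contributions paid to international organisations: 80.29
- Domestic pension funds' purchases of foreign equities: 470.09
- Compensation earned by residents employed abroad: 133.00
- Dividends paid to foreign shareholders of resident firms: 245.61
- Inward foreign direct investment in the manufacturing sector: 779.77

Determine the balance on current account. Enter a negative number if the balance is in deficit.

2474.09

Goods: 814.88 + 1236.18 = 2051.06
Services: -198.23 + 416.34 = 218.11
Primary income: 133.00 - 245.61 = -112.61
Secondary income: 234.69 + 79.54 - 80.29 + 83.59 = 317.53
Current account = 2051.06 + 218.11 + (-112.61) + 317.53 = 2474.09
(Excluded from the current account — financial account: new loans extended by domestic banks to foreign borrowers 203.32, domestic pension funds' purchases of foreign equities 470.09, inward foreign direct investment in the manufacturing sector 779.77; capital account: capital transfers received from emigrants 50.58, sale of embassy land to a foreign government 54.36.)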